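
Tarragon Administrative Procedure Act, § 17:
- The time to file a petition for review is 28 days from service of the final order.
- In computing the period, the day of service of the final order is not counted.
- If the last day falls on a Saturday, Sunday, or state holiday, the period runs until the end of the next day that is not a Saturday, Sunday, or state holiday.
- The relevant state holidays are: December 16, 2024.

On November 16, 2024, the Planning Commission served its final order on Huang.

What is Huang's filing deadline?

28 days after November 16, 2024 is December 14, 2024.
December 14, 2024 is Saturday; December 15, 2024 is Sunday; December 16, 2024 is a listed holiday. The next qualifying day is December 17, 2024.

December 17, 2024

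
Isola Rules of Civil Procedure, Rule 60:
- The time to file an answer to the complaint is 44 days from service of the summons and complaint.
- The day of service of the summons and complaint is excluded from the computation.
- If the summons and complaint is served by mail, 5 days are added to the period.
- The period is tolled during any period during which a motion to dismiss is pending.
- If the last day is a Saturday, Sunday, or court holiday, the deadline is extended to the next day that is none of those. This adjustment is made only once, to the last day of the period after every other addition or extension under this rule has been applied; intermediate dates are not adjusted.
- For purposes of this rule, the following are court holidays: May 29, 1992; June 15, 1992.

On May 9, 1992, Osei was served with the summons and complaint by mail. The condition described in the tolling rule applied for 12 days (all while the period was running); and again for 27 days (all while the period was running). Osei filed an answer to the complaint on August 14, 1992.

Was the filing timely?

44 days after May 9, 1992 is June 22, 1992.
Service was by mail, adding 5 days: June 22, 1992 + 5 days = June 27, 1992.
Tolling adds 12 days: June 27, 1992 + 12 days = July 9, 1992.
Tolling adds 27 days: July 9, 1992 + 27 days = August 5, 1992.
August 5, 1992 is a Wednesday and not a court holiday, so no extension applies.
The deadline is August 5, 1992; the filing on August 14, 1992 is after that date.

No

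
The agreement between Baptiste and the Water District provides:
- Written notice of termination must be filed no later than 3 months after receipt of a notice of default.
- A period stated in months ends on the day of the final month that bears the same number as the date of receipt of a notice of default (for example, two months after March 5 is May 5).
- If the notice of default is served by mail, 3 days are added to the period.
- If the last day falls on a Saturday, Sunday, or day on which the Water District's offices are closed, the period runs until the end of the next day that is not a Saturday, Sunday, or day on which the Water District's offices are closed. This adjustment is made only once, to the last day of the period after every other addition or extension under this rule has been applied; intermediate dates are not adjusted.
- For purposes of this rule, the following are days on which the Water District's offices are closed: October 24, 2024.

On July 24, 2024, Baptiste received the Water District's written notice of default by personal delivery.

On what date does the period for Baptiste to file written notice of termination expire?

October 25, 2024

3 months after July 24, 2024 is October 24, 2024.
Service was not by mail, so no mail extension applies.
October 24, 2024 is a listed holiday. The next qualifying day is October 25, 2024.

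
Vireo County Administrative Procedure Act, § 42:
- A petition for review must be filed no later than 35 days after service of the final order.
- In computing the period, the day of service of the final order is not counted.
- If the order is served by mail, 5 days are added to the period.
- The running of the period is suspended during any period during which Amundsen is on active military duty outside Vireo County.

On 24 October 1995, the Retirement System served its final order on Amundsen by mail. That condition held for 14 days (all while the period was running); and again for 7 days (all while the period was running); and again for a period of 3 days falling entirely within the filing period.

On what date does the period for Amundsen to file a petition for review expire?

35 days after 24 October 1995 is November 28, 1995.
Service was by mail, adding 5 days: November 28, 1995 + 5 days = December 3, 1995.
Tolling adds 14 days: December 3, 1995 + 14 days = December 17, 1995.
Tolling adds 7 days: December 17, 1995 + 7 days = December 24, 1995.
Tolling adds 3 days: December 24, 1995 + 3 days = December 27, 1995.

December 27, 1995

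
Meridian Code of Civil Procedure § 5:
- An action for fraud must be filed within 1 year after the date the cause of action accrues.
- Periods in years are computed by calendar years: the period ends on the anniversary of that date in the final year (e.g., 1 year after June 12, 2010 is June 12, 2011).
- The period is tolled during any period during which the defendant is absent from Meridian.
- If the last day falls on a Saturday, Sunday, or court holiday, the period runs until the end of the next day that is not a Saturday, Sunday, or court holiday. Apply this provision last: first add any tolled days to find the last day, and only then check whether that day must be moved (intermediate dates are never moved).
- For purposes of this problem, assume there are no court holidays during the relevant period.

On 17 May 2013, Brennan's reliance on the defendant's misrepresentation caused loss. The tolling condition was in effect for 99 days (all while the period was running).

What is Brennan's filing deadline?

1 year after 17 May 2013 is May 17, 2014.
Tolling adds 99 days: May 17, 2014 + 99 days = August 24, 2014.
August 24, 2014 is Sunday. The next qualifying day is August 25, 2014.

August 25, 2014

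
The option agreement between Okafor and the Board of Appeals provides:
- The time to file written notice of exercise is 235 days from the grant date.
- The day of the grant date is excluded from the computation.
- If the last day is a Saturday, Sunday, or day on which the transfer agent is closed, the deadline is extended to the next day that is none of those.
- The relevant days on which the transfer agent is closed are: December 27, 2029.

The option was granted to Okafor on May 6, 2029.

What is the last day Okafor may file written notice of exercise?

235 days after May 6, 2029 is December 27, 2029.
December 27, 2029 is a listed holiday. The next qualifying day is December 28, 2029.

December 28, 2029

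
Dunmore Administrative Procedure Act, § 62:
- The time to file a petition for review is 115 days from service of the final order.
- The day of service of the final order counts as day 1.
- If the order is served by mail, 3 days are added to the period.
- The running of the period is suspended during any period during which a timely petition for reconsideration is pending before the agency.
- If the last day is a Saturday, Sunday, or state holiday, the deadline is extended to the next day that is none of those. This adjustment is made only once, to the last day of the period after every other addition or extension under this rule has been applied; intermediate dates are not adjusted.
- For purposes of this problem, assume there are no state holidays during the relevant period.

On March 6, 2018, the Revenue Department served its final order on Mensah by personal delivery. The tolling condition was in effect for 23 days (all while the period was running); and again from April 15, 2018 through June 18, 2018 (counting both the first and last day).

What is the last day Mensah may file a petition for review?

September 24, 2018

Counting March 6, 2018 as day 1, day 115 is June 28, 2018.
Service was not by mail, so no mail extension applies.
Tolling adds 23 days: June 28, 2018 + 23 days = July 21, 2018.
From April 15, 2018 through June 18, 2018 inclusive is 65 days; tolling adds 65 days: July 21, 2018 + 65 days = September 24, 2018.
September 24, 2018 is a Monday and not a state holiday, so no extension applies.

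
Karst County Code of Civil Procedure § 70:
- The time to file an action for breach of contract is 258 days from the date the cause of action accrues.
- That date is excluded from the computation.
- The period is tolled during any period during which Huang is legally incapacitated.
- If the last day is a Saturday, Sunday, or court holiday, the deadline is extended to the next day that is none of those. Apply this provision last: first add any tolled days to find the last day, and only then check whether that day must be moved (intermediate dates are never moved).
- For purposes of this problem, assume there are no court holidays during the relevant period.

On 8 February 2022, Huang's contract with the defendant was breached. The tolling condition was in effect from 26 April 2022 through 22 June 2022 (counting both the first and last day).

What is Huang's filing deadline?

258 days after 8 February 2022 is October 24, 2022.
From April 26, 2022 through June 22, 2022 inclusive is 58 days; tolling adds 58 days: October 24, 2022 + 58 days = December 21, 2022.
December 21, 2022 is a Wednesday and not a court holiday, so no extension applies.

December 21, 2022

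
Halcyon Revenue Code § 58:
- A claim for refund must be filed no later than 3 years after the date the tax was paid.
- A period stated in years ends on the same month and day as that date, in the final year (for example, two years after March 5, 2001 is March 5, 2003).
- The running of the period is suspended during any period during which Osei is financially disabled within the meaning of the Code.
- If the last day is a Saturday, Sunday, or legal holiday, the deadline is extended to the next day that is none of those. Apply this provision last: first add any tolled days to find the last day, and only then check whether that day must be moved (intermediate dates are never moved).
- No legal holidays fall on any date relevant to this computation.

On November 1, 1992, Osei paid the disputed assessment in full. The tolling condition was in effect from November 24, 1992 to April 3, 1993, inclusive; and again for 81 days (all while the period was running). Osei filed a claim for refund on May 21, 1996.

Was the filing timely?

3 years after November 1, 1992 is November 1, 1995.
From November 24, 1992 through April 3, 1993 inclusive is 131 days; tolling adds 131 days: November 1, 1995 + 131 days = March 11, 1996.
Tolling adds 81 days: March 11, 1996 + 81 days = May 31, 1996.
May 31, 1996 is a Friday and not a legal holiday, so no extension applies.
The deadline is May 31, 1996; the filing on May 21, 1996 is on or before that date.

Yes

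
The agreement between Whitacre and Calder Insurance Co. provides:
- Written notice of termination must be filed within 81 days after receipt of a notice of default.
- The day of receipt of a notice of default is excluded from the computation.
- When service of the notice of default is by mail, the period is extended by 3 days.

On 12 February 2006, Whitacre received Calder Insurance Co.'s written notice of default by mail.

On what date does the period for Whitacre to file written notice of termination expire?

81 days after 12 February 2006 is May 4, 2006.
Service was by mail, adding 3 days: May 4, 2006 + 3 days = May 7, 2006.

May 7, 2006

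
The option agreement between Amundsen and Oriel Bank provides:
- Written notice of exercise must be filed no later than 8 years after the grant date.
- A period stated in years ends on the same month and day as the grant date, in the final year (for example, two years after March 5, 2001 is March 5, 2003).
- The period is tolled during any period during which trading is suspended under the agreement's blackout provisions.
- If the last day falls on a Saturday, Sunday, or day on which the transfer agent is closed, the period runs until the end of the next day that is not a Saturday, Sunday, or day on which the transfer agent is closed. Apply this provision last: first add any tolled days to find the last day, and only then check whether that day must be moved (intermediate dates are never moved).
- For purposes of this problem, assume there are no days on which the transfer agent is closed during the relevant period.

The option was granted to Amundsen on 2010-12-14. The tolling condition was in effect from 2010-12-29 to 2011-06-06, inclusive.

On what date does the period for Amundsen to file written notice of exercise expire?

May 23, 2019

8 years after 2010-12-14 is December 14, 2018.
From December 29, 2010 through June 6, 2011 inclusive is 160 days; tolling adds 160 days: December 14, 2018 + 160 days = May 23, 2019.
May 23, 2019 is a Thursday and not a day on which the transfer agent is closed, so no extension applies.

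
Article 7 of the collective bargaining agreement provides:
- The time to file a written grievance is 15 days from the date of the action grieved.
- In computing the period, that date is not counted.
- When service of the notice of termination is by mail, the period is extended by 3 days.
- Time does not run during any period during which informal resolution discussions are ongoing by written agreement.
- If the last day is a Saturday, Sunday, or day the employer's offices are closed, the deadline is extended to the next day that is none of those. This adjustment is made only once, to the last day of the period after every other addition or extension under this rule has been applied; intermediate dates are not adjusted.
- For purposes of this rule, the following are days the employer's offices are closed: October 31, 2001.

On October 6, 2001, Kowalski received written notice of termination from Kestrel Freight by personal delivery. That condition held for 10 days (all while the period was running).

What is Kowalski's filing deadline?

November 1, 2001

15 days after October 6, 2001 is October 21, 2001.
Service was not by mail, so no mail extension applies.
Tolling adds 10 days: October 21, 2001 + 10 days = October 31, 2001.
October 31, 2001 is a listed holiday. The next qualifying day is November 1, 2001.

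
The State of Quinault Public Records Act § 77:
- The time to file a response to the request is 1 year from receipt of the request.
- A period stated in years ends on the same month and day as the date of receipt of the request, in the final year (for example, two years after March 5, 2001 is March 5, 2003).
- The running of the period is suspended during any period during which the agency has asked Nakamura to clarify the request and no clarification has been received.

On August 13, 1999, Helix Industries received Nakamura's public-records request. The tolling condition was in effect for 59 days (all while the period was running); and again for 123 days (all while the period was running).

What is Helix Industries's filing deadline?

1 year after August 13, 1999 is August 13, 2000.
Tolling adds 59 days: August 13, 2000 + 59 days = October 11, 2000.
Tolling adds 123 days: October 11, 2000 + 123 days = February 11, 2001.

February 11, 2001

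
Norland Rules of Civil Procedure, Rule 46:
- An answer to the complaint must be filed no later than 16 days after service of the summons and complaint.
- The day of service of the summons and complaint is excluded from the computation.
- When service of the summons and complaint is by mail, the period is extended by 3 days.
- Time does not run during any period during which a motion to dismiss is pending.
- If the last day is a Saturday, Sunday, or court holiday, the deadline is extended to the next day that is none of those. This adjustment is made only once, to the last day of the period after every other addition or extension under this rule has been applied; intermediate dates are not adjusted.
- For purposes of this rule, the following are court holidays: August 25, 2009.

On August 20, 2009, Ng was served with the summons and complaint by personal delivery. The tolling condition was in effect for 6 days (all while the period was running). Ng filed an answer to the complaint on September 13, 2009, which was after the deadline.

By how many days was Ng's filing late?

16 days after August 20, 2009 is September 5, 2009.
Service was not by mail, so no mail extension applies.
Tolling adds 6 days: September 5, 2009 + 6 days = September 11, 2009.
September 11, 2009 is a Friday and not a court holiday, so no extension applies.
The deadline is September 11, 2009; from September 11, 2009 to September 13, 2009 is 2 days.

2 days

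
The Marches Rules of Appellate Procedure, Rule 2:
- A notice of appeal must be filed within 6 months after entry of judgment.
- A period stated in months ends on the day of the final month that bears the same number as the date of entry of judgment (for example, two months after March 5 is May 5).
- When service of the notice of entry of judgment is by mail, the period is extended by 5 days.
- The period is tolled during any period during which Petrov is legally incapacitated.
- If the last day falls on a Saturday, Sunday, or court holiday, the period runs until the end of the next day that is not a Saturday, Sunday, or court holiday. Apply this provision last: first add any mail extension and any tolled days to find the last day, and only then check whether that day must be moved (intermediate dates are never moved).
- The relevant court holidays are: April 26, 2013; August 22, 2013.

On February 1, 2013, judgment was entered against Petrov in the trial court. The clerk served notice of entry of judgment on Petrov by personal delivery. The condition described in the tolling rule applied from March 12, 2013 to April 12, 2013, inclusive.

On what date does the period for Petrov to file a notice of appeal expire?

6 months after February 1, 2013 is August 1, 2013.
Service was not by mail, so no mail extension applies.
From March 12, 2013 through April 12, 2013 inclusive is 32 days; tolling adds 32 days: August 1, 2013 + 32 days = September 2, 2013.
September 2, 2013 is a Monday and not a court holiday, so no extension applies.

September 2, 2013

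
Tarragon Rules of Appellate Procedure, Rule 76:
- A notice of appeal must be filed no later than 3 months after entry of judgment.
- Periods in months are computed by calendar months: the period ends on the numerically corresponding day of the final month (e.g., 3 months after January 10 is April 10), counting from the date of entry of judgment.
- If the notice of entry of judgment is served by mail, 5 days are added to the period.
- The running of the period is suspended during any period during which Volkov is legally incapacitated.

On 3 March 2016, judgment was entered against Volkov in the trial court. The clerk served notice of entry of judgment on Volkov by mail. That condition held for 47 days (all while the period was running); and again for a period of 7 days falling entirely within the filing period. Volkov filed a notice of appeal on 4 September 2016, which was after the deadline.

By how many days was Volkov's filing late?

34 days

3 months after 3 March 2016 is June 3, 2016.
Service was by mail, adding 5 days: June 3, 2016 + 5 days = June 8, 2016.
Tolling adds 47 days: June 8, 2016 + 47 days = July 25, 2016.
Tolling adds 7 days: July 25, 2016 + 7 days = August 1, 2016.
The deadline is August 1, 2016; from August 1, 2016 to September 4, 2016 is 34 days.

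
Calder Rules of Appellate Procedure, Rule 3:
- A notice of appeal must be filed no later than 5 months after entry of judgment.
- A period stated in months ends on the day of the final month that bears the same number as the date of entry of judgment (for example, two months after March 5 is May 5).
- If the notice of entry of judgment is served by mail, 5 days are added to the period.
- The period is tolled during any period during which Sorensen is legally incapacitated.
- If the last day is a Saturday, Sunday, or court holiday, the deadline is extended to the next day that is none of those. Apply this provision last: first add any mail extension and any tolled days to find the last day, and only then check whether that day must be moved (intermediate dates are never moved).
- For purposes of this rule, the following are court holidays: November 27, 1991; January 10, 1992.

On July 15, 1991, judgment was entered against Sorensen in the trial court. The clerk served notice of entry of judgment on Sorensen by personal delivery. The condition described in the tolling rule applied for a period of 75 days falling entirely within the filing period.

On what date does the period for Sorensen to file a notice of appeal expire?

February 28, 1992

5 months after July 15, 1991 is December 15, 1991.
Service was not by mail, so no mail extension applies.
Tolling adds 75 days: December 15, 1991 + 75 days = February 28, 1992.
February 28, 1992 is a Friday and not a court holiday, so no extension applies.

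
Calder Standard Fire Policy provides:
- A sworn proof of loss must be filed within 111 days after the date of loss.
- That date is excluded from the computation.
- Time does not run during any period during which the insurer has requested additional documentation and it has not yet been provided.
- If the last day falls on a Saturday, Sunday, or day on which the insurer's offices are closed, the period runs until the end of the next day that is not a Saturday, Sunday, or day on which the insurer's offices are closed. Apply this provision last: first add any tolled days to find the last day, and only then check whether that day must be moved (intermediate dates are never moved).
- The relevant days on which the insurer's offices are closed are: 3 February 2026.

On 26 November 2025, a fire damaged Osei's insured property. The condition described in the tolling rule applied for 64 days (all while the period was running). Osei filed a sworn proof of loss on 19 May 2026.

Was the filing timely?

Yes

111 days after 26 November 2025 is March 17, 2026.
Tolling adds 64 days: March 17, 2026 + 64 days = May 20, 2026.
May 20, 2026 is a Wednesday and not a day on which the insurer's offices are closed, so no extension applies.
The deadline is May 20, 2026; the filing on May 19, 2026 is on or before that date.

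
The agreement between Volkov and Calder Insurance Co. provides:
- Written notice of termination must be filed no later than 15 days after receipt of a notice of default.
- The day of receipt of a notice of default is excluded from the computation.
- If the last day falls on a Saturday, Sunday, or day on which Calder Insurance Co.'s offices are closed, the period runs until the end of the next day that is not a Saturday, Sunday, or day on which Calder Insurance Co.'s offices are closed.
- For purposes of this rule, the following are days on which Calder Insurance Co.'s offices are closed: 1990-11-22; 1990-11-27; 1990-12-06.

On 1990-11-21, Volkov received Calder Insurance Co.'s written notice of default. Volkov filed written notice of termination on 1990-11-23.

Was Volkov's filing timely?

Yes

15 days after 1990-11-21 is December 6, 1990.
December 6, 1990 is a listed holiday. The next qualifying day is December 7, 1990.
The deadline is December 7, 1990; the filing on November 23, 1990 is on or before that date.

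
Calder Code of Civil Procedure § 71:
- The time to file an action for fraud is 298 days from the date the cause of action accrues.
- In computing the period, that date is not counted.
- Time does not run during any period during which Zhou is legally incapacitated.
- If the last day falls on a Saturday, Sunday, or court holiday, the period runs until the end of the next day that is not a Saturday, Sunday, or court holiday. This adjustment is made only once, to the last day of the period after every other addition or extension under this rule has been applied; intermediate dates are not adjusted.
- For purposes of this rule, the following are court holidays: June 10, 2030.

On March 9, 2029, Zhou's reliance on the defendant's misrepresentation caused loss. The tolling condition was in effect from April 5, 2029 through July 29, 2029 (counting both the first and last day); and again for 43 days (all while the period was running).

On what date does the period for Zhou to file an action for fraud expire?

June 11, 2030

298 days after March 9, 2029 is January 1, 2030.
From April 5, 2029 through July 29, 2029 inclusive is 116 days; tolling adds 116 days: January 1, 2030 + 116 days = April 27, 2030.
Tolling adds 43 days: April 27, 2030 + 43 days = June 9, 2030.
June 9, 2030 is Sunday; June 10, 2030 is a listed holiday. The next qualifying day is June 11, 2030.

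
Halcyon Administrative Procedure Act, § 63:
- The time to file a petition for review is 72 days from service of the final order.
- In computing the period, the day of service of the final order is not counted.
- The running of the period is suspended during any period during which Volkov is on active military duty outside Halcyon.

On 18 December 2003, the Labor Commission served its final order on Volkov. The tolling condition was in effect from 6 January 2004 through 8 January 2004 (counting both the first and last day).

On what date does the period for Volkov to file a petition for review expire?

March 2, 2004

72 days after 18 December 2003 is February 28, 2004.
From January 6, 2004 through January 8, 2004 inclusive is 3 days; tolling adds 3 days: February 28, 2004 + 3 days = March 2, 2004.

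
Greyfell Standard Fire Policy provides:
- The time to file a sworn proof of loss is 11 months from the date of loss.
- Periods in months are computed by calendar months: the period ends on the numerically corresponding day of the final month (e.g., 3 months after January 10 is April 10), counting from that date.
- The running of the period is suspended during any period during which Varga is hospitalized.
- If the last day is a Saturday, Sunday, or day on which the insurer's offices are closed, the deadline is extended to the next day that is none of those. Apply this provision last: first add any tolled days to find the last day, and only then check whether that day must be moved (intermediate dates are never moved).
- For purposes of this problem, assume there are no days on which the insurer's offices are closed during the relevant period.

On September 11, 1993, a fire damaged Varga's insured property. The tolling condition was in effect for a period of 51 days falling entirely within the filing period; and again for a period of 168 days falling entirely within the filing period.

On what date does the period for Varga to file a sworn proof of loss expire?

March 20, 1995

11 months after September 11, 1993 is August 11, 1994.
Tolling adds 51 days: August 11, 1994 + 51 days = October 1, 1994.
Tolling adds 168 days: October 1, 1994 + 168 days = March 18, 1995.
March 18, 1995 is Saturday; March 19, 1995 is Sunday. The next qualifying day is March 20, 1995.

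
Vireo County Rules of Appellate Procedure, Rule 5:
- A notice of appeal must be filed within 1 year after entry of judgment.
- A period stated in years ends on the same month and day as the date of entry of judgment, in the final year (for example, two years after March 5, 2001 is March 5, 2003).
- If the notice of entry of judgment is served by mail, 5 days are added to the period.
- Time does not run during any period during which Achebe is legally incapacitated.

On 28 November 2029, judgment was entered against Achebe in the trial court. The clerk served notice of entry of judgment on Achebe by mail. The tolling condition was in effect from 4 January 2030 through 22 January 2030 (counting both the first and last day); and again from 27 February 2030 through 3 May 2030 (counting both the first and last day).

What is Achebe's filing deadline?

1 year after 28 November 2029 is November 28, 2030.
Service was by mail, adding 5 days: November 28, 2030 + 5 days = December 3, 2030.
From January 4, 2030 through January 22, 2030 inclusive is 19 days; tolling adds 19 days: December 3, 2030 + 19 days = December 22, 2030.
From February 27, 2030 through May 3, 2030 inclusive is 66 days; tolling adds 66 days: December 22, 2030 + 66 days = February 26, 2031.

February 26, 2031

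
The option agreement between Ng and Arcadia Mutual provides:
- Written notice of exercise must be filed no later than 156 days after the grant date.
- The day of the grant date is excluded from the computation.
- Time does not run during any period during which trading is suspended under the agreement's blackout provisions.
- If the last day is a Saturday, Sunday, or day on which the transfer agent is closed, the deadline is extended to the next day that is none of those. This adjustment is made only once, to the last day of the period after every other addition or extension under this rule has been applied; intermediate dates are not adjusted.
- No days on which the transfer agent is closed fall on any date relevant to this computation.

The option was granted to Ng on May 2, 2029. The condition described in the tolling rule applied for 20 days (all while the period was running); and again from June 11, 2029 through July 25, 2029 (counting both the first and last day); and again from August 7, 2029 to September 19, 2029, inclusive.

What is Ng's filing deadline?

January 22, 2030

156 days after May 2, 2029 is October 5, 2029.
Tolling adds 20 days: October 5, 2029 + 20 days = October 25, 2029.
From June 11, 2029 through July 25, 2029 inclusive is 45 days; tolling adds 45 days: October 25, 2029 + 45 days = December 9, 2029.
From August 7, 2029 through September 19, 2029 inclusive is 44 days; tolling adds 44 days: December 9, 2029 + 44 days = January 22, 2030.
January 22, 2030 is a Tuesday and not a day on which the transfer agent is closed, so no extension applies.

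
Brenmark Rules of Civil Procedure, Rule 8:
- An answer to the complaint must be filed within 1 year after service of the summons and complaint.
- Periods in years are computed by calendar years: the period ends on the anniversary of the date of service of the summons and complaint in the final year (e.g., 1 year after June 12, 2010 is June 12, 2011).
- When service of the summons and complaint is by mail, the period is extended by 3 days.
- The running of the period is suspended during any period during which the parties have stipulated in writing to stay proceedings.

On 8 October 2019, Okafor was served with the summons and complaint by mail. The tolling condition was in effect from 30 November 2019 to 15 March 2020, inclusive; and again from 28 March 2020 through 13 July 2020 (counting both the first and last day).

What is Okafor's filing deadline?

May 14, 2021

1 year after 8 October 2019 is October 8, 2020.
Service was by mail, adding 3 days: October 8, 2020 + 3 days = October 11, 2020.
From November 30, 2019 through March 15, 2020 inclusive is 107 days; tolling adds 107 days: October 11, 2020 + 107 days = January 26, 2021.
From March 28, 2020 through July 13, 2020 inclusive is 108 days; tolling adds 108 days: January 26, 2021 + 108 days = May 14, 2021.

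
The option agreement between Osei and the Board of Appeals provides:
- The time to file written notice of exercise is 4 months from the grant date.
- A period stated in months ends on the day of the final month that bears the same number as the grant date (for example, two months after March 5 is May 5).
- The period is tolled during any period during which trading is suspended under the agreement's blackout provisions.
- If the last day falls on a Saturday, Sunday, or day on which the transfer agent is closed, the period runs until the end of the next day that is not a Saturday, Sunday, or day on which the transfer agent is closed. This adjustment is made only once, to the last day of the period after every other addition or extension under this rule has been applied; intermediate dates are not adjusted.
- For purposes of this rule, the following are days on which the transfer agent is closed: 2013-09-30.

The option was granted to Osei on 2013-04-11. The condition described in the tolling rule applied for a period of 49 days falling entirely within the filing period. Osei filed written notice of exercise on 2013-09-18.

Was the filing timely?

Yes

4 months after 2013-04-11 is August 11, 2013.
Tolling adds 49 days: August 11, 2013 + 49 days = September 29, 2013.
September 29, 2013 is Sunday; September 30, 2013 is a listed holiday. The next qualifying day is October 1, 2013.
The deadline is October 1, 2013; the filing on September 18, 2013 is on or before that date.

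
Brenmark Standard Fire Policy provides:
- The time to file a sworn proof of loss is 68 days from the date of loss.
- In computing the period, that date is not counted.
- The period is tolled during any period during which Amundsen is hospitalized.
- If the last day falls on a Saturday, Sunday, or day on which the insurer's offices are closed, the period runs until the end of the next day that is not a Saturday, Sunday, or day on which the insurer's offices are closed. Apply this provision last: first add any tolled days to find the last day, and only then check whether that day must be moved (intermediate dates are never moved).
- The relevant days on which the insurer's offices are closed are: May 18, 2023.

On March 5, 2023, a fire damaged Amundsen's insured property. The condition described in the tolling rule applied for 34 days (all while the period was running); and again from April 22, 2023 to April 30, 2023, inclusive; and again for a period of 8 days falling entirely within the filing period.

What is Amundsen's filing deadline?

July 3, 2023

68 days after March 5, 2023 is May 12, 2023.
Tolling adds 34 days: May 12, 2023 + 34 days = June 15, 2023.
From April 22, 2023 through April 30, 2023 inclusive is 9 days; tolling adds 9 days: June 15, 2023 + 9 days = June 24, 2023.
Tolling adds 8 days: June 24, 2023 + 8 days = July 2, 2023.
July 2, 2023 is Sunday. The next qualifying day is July 3, 2023.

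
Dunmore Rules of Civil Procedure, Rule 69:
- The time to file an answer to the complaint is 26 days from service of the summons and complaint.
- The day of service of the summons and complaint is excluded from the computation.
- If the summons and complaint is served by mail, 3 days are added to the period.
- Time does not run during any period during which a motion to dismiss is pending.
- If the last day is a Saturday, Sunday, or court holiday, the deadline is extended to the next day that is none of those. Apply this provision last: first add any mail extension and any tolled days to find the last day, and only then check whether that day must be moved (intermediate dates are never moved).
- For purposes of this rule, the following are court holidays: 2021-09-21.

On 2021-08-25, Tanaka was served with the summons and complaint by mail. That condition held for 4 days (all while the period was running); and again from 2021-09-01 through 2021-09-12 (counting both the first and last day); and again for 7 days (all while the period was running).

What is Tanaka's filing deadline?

26 days after 2021-08-25 is September 20, 2021.
Service was by mail, adding 3 days: September 20, 2021 + 3 days = September 23, 2021.
Tolling adds 4 days: September 23, 2021 + 4 days = September 27, 2021.
From September 1, 2021 through September 12, 2021 inclusive is 12 days; tolling adds 12 days: September 27, 2021 + 12 days = October 9, 2021.
Tolling adds 7 days: October 9, 2021 + 7 days = October 16, 2021.
October 16, 2021 is Saturday; October 17, 2021 is Sunday. The next qualifying day is October 18, 2021.

October 18, 2021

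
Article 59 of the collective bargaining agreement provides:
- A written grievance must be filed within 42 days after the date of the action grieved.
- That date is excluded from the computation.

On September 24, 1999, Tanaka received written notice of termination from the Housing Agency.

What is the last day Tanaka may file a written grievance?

November 5, 1999

42 days after September 24, 1999 is November 5, 1999.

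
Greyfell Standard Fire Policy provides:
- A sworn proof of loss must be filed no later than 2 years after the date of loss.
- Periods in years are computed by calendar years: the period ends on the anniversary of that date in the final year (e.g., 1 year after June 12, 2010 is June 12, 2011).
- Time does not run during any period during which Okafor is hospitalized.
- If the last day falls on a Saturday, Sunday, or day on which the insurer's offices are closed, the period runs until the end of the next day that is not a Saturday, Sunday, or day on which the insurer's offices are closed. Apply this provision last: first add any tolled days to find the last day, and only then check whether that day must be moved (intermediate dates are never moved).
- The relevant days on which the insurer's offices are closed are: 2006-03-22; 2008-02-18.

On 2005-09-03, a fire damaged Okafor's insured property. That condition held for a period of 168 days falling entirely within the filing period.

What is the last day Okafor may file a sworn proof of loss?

2 years after 2005-09-03 is September 3, 2007.
Tolling adds 168 days: September 3, 2007 + 168 days = February 18, 2008.
February 18, 2008 is a listed holiday. The next qualifying day is February 19, 2008.

February 19, 2008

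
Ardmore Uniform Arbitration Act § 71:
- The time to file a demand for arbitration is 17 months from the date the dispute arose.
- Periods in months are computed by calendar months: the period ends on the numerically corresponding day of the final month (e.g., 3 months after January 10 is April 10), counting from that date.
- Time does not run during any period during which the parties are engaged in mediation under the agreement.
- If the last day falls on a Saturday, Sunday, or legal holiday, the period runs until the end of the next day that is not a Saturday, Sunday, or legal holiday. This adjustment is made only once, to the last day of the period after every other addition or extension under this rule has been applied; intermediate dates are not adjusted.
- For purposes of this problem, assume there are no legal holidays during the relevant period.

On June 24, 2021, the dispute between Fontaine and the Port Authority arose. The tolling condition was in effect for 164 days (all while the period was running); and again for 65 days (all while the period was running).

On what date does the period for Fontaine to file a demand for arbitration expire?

17 months after June 24, 2021 is November 24, 2022.
Tolling adds 164 days: November 24, 2022 + 164 days = May 7, 2023.
Tolling adds 65 days: May 7, 2023 + 65 days = July 11, 2023.
July 11, 2023 is a Tuesday and not a legal holiday, so no extension applies.

July 11, 2023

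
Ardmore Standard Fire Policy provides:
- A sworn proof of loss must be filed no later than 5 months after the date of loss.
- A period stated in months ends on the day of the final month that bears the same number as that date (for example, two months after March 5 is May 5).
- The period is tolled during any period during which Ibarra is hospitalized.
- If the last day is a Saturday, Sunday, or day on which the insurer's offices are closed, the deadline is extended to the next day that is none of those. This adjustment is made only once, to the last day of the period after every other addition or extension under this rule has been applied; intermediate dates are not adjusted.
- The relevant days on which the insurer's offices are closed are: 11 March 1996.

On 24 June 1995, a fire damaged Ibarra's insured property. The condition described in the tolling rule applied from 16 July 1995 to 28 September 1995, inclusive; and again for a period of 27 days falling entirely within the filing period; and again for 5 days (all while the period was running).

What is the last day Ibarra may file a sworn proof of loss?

March 12, 1996

5 months after 24 June 1995 is November 24, 1995.
From July 16, 1995 through September 28, 1995 inclusive is 75 days; tolling adds 75 days: November 24, 1995 + 75 days = February 7, 1996.
Tolling adds 27 days: February 7, 1996 + 27 days = March 5, 1996.
Tolling adds 5 days: March 5, 1996 + 5 days = March 10, 1996.
March 10, 1996 is Sunday; March 11, 1996 is a listed holiday. The next qualifying day is March 12, 1996.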